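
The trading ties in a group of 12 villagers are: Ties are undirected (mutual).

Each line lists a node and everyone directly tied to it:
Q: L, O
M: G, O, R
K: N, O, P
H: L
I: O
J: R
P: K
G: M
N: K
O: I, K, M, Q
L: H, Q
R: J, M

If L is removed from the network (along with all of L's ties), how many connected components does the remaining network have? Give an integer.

Without L, the remaining ties split the others into: {G, I, J, K, M, N, O, P, Q, R}; {H}.
That's 2 separate components.

2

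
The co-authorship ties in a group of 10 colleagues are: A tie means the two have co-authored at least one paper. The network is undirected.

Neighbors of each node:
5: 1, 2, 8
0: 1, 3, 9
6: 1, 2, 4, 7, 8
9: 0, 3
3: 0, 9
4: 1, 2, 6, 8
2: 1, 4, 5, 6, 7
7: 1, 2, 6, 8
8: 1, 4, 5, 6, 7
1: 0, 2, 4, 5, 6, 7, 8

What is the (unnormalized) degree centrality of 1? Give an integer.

7

1 is directly tied to 0, 2, 4, 5, 6, 7, and 8. That is 7 neighbors, so the degree of 1 is 7.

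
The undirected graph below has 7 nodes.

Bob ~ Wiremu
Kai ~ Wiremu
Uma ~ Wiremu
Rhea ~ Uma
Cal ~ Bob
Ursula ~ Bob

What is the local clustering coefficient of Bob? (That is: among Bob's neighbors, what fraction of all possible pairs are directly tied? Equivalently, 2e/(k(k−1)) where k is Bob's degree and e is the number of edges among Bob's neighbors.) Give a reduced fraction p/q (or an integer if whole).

Bob's neighbors: Cal, Ursula, and Wiremu (k = 3).
Possible neighbor pairs: C(3,2) = 3. Edges among them: none → e = 0.
Clustering(Bob) = 0/3 = 0.

0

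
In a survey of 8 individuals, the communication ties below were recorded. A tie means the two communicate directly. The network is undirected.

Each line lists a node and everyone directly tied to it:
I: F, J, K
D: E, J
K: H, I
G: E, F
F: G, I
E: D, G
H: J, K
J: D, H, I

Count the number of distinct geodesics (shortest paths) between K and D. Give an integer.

2

The shortest distance is 3. The length-3 paths are: K–I–J–D; K–H–J–D.
That gives 2 distinct shortest paths.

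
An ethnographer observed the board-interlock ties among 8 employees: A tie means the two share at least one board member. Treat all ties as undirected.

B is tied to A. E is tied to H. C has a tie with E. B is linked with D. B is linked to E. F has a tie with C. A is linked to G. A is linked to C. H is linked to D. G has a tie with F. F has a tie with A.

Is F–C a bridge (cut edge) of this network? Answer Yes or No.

Even without that edge, F still reaches C via F – A – C, so the network stays connected. Not a bridge.

No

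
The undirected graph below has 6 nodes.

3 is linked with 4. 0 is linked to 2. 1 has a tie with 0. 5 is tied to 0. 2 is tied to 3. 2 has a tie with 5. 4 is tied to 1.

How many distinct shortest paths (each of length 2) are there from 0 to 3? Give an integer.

1

The shortest distance is 2, and the only length-2 path is 0–2–3. So there is exactly 1 shortest path.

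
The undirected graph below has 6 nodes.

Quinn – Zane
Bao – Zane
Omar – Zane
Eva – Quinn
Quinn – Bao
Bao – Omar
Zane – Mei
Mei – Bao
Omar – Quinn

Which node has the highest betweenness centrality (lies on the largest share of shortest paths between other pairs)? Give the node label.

Unnormalized betweenness of each node: Bao:3/2, Eva:0, Mei:0, Omar:0, Quinn:4, Zane:3/2.
Quinn has the largest value, 4, making it the main broker — the node through which the most shortest paths run.

Quinn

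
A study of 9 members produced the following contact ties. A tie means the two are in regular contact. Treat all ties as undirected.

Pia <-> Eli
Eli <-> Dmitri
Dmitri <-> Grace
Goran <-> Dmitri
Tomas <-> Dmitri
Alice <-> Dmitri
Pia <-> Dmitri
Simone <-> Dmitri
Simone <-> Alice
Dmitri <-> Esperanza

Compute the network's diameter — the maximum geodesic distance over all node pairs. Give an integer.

Eccentricity of each node (its greatest distance to any other): Alice:2, Dmitri:1, Eli:2, Esperanza:2, Goran:2, Grace:2, Pia:2, Simone:2, Tomas:2.
The maximum eccentricity is 2, realized for instance by the pair Eli–Simone via Eli – Dmitri – Simone. So the diameter is 2.

2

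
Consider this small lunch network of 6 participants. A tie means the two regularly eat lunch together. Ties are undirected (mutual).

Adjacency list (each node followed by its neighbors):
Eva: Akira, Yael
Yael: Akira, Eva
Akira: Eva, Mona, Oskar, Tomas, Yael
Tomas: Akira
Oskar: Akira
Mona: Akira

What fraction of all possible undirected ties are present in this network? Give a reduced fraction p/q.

2/5

There are 6 edges and 6 nodes, so the maximum possible is C(6,2) = 15.
Density = 6/15 = 2/5.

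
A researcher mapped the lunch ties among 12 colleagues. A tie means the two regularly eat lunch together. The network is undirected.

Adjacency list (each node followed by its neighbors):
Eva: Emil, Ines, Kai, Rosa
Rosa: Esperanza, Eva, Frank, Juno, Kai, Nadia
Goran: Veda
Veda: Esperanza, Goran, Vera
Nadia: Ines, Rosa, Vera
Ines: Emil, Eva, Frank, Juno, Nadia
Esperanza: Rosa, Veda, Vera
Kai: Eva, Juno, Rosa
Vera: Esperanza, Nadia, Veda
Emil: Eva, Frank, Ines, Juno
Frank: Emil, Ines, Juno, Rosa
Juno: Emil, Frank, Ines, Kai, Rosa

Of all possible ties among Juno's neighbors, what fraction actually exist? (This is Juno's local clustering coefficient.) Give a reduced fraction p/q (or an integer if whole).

1/2

Juno's neighbors: Emil, Frank, Ines, Kai, and Rosa (k = 5).
Possible neighbor pairs: C(5,2) = 10. Edges among them: Emil–Frank, Emil–Ines, Frank–Ines, Frank–Rosa, Kai–Rosa → e = 5.
Clustering(Juno) = 5/10 = 1/2.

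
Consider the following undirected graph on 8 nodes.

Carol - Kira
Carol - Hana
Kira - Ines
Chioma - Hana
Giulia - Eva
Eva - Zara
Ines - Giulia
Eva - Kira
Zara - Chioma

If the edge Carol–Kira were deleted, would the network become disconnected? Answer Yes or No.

Even without that edge, Carol still reaches Kira via Carol – Hana – Chioma – Zara – Eva – Kira, so the network stays connected. Not a bridge.

No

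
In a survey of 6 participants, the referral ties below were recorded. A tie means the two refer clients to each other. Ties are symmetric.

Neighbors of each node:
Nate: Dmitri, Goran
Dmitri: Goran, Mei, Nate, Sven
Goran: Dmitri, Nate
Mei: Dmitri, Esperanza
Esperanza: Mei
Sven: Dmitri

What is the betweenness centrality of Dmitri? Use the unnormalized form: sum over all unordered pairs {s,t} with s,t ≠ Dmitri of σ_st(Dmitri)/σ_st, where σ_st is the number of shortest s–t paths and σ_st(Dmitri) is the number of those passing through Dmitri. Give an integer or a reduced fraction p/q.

Pairs whose geodesics pass through Dmitri — Nate–Sven: 1; Nate–Esperanza: 1; Nate–Mei: 1; Sven–Esperanza: 1; Sven–Goran: 1; Sven–Mei: 1; Esperanza–Goran: 1; Goran–Mei: 1.
All other pairs contribute 0.
Summing the contributions gives betweenness(Dmitri) = 8.

8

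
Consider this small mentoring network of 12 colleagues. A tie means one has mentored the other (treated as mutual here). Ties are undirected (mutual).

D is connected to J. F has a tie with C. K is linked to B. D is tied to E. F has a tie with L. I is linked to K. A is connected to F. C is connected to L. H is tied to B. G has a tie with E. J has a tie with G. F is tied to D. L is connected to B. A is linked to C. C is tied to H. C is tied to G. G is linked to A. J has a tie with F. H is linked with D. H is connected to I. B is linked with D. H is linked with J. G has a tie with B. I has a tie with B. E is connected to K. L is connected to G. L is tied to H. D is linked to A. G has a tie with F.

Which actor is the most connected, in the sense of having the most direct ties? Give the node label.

Degrees — A:4, B:6, C:5, D:6, E:3, F:6, G:7, H:6, I:3, J:4, K:3, L:5.
The maximum is 7, attained only by G.

G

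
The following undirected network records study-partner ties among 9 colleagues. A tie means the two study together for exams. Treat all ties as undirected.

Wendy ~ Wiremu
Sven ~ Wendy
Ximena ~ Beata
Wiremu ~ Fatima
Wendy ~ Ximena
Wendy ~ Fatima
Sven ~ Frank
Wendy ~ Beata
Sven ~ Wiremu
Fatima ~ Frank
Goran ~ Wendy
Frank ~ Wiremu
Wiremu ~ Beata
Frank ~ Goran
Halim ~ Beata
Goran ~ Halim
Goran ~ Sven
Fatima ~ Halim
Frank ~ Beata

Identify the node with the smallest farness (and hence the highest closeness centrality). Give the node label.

Wendy

Farness (sum of distances to all others) for each node — Beata:11, Fatima:12, Frank:11, Goran:12, Halim:13, Sven:12, Wendy:10, Wiremu:11, Ximena:14.
The smallest farness is 10, for Wendy, so Wendy has the highest closeness.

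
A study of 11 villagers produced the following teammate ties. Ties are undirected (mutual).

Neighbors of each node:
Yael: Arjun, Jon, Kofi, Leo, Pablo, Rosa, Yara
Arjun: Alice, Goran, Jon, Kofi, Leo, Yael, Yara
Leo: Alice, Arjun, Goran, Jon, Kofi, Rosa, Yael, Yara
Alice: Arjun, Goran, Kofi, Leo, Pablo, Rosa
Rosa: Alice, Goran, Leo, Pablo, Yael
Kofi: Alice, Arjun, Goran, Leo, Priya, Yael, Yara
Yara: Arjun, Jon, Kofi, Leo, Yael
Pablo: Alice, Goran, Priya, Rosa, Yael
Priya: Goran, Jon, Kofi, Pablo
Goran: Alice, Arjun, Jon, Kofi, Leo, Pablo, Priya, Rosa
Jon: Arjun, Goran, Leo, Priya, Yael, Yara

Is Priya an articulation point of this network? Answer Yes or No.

Even without Priya, every remaining node can still reach every other (the residual graph is connected), so Priya is not a cut vertex.

No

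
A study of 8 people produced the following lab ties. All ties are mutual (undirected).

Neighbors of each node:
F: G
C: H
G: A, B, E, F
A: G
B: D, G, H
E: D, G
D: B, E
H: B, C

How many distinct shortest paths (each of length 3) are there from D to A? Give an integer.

The shortest distance is 3. The length-3 paths are: D–E–G–A; D–B–G–A.
That gives 2 distinct shortest paths.

2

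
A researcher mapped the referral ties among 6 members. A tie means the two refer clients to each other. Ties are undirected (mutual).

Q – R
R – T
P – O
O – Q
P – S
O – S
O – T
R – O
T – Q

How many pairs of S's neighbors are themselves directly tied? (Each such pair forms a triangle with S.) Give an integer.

S's neighbors: O and P.
Neighbor pairs that are themselves tied: S–O–P. Each forms one triangle with S, for 1 in total.

1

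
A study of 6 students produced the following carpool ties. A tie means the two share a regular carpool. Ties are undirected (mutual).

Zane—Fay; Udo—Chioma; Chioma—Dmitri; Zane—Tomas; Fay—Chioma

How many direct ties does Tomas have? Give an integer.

1

Tomas is directly tied to Zane. That is 1 neighbor, so the degree of Tomas is 1.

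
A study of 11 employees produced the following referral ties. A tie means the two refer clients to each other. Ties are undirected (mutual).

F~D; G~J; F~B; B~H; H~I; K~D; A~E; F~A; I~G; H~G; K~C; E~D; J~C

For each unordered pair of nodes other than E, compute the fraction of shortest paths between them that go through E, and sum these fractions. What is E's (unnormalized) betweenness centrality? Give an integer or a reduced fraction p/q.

11/6

Pairs whose geodesics pass through E — A–D: 1/2; A–K: 1/2; A–C: 1/2; A–J: 1/3.
All other pairs contribute 0.
Summing the contributions gives betweenness(E) = 11/6.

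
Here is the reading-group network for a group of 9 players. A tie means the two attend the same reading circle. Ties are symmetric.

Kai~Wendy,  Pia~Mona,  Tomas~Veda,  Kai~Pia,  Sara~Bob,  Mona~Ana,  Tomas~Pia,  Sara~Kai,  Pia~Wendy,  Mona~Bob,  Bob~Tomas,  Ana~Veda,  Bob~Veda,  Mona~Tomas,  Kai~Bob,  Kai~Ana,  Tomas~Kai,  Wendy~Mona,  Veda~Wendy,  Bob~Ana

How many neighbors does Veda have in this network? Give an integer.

Veda is directly tied to Ana, Bob, Tomas, and Wendy. That is 4 neighbors, so the degree of Veda is 4.

4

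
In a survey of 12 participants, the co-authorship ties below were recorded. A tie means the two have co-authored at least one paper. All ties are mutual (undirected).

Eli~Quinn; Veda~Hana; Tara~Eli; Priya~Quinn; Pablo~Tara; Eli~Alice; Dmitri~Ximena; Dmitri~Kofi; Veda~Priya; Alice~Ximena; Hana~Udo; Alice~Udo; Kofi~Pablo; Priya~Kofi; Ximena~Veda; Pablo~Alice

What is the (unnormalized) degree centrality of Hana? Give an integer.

Hana is directly tied to Udo and Veda. That is 2 neighbors, so the degree of Hana is 2.

2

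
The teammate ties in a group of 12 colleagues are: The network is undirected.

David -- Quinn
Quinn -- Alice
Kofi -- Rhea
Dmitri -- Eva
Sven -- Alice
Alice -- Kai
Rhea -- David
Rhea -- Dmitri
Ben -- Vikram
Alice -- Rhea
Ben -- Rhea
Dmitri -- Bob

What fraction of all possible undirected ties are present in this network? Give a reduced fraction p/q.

2/11

There are 12 edges and 12 nodes, so the maximum possible is C(12,2) = 66.
Density = 12/66 = 2/11.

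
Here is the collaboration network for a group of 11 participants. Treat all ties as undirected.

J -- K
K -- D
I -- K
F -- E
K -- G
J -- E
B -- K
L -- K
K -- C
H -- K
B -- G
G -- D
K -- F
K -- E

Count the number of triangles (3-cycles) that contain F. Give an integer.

F's neighbors: E and K.
Neighbor pairs that are themselves tied: F–E–K. Each forms one triangle with F, for 1 in total.

1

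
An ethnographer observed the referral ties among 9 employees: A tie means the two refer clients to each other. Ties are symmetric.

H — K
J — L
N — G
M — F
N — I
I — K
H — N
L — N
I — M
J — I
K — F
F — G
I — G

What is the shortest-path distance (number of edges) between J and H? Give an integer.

One shortest route is J – L – N – H, which uses 3 edges, and at distance 2 from J we only reach {G, K, M, N}, which does not include H. So d(J,H) = 3.

3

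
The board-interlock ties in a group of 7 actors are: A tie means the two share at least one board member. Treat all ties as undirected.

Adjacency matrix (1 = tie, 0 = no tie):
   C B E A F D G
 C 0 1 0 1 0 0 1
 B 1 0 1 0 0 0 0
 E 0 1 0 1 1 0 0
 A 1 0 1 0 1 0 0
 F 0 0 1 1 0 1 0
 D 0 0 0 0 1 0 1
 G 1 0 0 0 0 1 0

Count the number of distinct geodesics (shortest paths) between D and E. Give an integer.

The shortest distance is 2, and the only length-2 path is D–F–E. So there is exactly 1 shortest path.

1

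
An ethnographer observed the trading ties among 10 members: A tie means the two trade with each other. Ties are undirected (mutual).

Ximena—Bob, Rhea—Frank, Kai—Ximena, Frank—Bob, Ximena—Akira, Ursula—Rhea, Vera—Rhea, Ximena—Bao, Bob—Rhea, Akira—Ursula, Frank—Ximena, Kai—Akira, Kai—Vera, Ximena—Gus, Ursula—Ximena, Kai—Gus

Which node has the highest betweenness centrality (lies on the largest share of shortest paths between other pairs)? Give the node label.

Ximena

Unnormalized betweenness of each node: Akira:1/2, Bao:0, Bob:11/12, Frank:11/12, Gus:0, Kai:19/4, Rhea:4, Ursula:23/12, Vera:5/4, Ximena:71/4.
Ximena has the largest value, 71/4, making it the main broker — the node through which the most shortest paths run.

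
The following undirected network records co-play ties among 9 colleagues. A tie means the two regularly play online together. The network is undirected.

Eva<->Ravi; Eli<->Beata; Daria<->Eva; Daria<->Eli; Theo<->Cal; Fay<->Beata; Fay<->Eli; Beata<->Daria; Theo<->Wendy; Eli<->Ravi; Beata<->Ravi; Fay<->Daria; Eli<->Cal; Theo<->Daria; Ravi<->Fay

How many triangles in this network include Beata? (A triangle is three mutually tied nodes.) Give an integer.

Beata's neighbors: Daria, Eli, Fay, and Ravi.
Neighbor pairs that are themselves tied: Beata–Daria–Eli; Beata–Daria–Fay; Beata–Eli–Fay; Beata–Eli–Ravi; Beata–Fay–Ravi. Each forms one triangle with Beata, for 5 in total.

5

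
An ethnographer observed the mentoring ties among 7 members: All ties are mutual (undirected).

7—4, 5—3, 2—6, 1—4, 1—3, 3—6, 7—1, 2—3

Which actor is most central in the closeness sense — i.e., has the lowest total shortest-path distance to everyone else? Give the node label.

Farness (sum of distances to all others) for each node — 1:9, 2:12, 3:8, 4:13, 5:13, 6:12, 7:13.
The smallest farness is 8, for 3, so 3 has the highest closeness.

3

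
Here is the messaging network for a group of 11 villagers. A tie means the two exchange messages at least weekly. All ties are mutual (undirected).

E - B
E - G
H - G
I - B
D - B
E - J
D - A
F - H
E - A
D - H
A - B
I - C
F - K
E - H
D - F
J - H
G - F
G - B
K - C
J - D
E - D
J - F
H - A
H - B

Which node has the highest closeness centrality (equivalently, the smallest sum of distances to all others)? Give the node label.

Farness (sum of distances to all others) for each node — A:18, B:15, C:24, D:15, E:16, F:16, G:17, H:14, I:20, J:18, K:21.
The smallest farness is 14, for H, so H has the highest closeness.

H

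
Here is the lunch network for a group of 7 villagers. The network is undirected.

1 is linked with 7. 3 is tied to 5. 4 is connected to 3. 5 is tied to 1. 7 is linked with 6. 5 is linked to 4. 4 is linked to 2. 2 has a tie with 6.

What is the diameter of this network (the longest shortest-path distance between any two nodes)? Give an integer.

3

Eccentricity of each node (its greatest distance to any other): 1:3, 2:3, 3:3, 4:3, 5:3, 6:3, 7:3.
The maximum eccentricity is 3, realized for instance by the pair 7–3 via 7 – 1 – 5 – 3. So the diameter is 3.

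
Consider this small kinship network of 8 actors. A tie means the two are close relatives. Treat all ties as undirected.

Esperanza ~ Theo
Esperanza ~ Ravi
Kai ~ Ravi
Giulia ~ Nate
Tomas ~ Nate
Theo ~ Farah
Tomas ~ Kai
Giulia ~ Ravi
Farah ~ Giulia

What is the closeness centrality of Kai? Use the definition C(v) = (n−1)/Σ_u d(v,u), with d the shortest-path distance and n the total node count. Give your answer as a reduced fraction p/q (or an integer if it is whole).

1/2

Distances from Kai: Esperanza:2, Farah:3, Giulia:2, Nate:2, Ravi:1, Theo:3, Tomas:1. Sum = 14.
n = 8, so closeness = 7/14 = 1/2.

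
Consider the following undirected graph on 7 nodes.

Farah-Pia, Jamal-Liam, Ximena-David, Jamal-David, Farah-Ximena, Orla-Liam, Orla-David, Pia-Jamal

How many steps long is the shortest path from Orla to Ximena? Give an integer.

One shortest route is Orla – David – Ximena, which uses 2 edges, and Orla and Ximena are not directly tied, so nothing shorter exists. So d(Orla,Ximena) = 2.

2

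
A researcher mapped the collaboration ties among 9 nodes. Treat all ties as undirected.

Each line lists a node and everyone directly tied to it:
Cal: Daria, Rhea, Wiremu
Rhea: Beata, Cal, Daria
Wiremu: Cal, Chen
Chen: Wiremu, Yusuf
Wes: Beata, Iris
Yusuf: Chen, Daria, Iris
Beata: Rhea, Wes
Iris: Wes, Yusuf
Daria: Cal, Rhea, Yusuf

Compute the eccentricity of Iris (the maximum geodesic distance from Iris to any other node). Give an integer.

Distances from Iris: Beata:2, Cal:3, Chen:2, Daria:2, Rhea:3, Wes:1, Wiremu:3, Yusuf:1.
The largest is 3 (to Rhea, Cal, and Wiremu), so the eccentricity of Iris is 3.

3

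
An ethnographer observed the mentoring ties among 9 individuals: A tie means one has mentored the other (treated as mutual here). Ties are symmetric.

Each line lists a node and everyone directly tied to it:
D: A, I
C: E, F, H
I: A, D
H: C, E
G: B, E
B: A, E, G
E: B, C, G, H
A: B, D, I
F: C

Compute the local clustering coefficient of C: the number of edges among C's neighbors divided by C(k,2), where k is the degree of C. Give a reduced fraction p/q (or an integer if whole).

C's neighbors: E, F, and H (k = 3).
Possible neighbor pairs: C(3,2) = 3. Edges among them: E–H → e = 1.
Clustering(C) = 1/3.

1/3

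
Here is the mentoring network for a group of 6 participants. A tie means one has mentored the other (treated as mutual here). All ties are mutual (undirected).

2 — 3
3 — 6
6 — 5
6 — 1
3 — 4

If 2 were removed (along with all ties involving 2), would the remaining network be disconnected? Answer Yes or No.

Even without 2, every remaining node can still reach every other (the residual graph is connected), so 2 is not a cut vertex.

No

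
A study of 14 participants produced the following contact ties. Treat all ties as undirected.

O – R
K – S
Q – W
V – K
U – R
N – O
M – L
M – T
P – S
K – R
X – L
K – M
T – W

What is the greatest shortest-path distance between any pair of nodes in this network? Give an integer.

Eccentricity of each node (its greatest distance to any other): K:4, L:5, M:4, N:7, O:6, P:6, Q:7, R:5, S:5, T:5, U:6, V:5, W:6, X:6.
The maximum eccentricity is 7, realized for instance by the pair N–Q via N – O – R – K – M – T – W – Q. So the diameter is 7.

7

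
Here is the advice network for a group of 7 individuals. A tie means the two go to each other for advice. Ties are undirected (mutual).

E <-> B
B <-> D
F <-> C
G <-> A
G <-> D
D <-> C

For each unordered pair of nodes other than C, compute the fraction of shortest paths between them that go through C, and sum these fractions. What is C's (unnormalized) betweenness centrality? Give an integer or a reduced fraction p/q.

Pairs whose geodesics pass through C — A–F: 1; B–F: 1; G–F: 1; D–F: 1; F–E: 1.
All other pairs contribute 0.
Summing the contributions gives betweenness(C) = 5.

5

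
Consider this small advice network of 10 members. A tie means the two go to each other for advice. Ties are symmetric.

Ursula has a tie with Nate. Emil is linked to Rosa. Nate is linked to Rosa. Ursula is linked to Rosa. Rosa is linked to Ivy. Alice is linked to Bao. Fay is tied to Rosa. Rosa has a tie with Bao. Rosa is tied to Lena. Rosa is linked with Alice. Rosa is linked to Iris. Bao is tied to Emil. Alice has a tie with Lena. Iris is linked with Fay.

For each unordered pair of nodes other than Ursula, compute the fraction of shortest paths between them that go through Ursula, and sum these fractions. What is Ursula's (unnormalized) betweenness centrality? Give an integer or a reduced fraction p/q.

0

No shortest path between any pair of other nodes passes through Ursula.
Summing the contributions gives betweenness(Ursula) = 0.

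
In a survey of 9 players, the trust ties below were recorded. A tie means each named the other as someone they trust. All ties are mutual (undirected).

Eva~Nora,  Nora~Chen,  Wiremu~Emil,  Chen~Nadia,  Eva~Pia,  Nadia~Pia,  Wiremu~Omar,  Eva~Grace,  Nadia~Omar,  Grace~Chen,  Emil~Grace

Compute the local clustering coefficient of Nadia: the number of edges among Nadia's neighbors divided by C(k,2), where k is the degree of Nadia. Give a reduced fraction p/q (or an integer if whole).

0

Nadia's neighbors: Chen, Omar, and Pia (k = 3).
Possible neighbor pairs: C(3,2) = 3. Edges among them: none → e = 0.
Clustering(Nadia) = 0/3 = 0.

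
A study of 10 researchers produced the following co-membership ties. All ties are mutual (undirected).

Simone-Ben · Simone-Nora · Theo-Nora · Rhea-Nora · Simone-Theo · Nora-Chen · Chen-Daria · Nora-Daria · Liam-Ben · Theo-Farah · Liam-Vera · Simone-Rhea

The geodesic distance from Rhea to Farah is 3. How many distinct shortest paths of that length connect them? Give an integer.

The shortest distance is 3. The length-3 paths are: Rhea–Nora–Theo–Farah; Rhea–Simone–Theo–Farah.
That gives 2 distinct shortest paths.

2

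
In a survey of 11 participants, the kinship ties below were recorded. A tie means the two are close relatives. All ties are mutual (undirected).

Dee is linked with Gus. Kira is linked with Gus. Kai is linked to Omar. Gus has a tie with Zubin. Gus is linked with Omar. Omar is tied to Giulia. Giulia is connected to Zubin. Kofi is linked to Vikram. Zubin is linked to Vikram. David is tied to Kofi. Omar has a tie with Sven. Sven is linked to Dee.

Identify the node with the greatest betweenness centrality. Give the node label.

Unnormalized betweenness of each node: David:0, Dee:7/3, Giulia:16/3, Gus:64/3, Kai:0, Kira:0, Kofi:9, Omar:46/3, Sven:4/3, Vikram:16, Zubin:67/3.
Zubin has the largest value, 67/3, making it the main broker — the node through which the most shortest paths run.

Zubin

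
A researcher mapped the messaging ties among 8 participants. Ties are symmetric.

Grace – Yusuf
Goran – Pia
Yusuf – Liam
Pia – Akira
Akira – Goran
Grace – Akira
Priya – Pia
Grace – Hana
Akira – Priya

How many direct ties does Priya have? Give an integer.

Priya is directly tied to Akira and Pia. That is 2 neighbors, so the degree of Priya is 2.

2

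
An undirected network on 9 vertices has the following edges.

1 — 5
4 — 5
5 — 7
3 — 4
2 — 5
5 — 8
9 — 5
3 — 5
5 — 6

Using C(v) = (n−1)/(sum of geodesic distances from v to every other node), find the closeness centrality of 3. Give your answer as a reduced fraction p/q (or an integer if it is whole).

Distances from 3: 1:2, 2:2, 4:1, 5:1, 6:2, 7:2, 8:2, 9:2. Sum = 14.
n = 9, so closeness = 8/14 = 4/7.

4/7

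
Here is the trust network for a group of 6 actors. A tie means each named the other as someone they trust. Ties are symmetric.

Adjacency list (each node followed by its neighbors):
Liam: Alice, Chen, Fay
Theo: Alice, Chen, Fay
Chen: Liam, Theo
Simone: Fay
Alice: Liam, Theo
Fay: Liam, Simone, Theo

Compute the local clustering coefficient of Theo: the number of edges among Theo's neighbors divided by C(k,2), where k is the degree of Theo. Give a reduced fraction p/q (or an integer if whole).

0

Theo's neighbors: Alice, Chen, and Fay (k = 3).
Possible neighbor pairs: C(3,2) = 3. Edges among them: none → e = 0.
Clustering(Theo) = 0/3 = 0.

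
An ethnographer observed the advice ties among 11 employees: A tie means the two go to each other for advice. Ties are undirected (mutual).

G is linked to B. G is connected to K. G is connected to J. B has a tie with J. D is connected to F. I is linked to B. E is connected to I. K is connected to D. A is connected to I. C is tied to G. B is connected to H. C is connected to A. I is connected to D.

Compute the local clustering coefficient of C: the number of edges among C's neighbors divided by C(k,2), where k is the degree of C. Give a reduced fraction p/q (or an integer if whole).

C's neighbors: A and G (k = 2).
Possible neighbor pairs: C(2,2) = 1. Edges among them: none → e = 0.
Clustering(C) = 0/1.

0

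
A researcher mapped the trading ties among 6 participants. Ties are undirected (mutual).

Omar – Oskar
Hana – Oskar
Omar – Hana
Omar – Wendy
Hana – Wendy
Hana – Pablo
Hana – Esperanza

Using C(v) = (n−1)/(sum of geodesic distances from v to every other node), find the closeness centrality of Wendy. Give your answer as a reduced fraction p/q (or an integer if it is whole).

5/8

Distances from Wendy: Esperanza:2, Hana:1, Omar:1, Oskar:2, Pablo:2. Sum = 8.
n = 6, so closeness = 5/8.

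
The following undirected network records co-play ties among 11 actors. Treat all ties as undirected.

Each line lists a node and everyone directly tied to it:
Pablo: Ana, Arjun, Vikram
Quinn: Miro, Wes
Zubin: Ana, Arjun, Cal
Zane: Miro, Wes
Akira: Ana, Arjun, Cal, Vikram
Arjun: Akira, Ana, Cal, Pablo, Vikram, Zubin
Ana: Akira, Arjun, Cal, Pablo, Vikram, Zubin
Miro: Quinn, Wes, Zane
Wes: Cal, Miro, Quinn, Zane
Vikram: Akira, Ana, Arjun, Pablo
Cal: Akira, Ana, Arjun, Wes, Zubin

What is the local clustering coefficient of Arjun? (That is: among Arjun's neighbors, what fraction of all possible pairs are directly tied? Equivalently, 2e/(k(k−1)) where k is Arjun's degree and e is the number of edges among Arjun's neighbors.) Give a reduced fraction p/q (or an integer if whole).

Arjun's neighbors: Akira, Ana, Cal, Pablo, Vikram, and Zubin (k = 6).
Possible neighbor pairs: C(6,2) = 15. Edges among them: Akira–Ana, Akira–Cal, Akira–Vikram, Ana–Cal, Ana–Pablo, Ana–Vikram, Ana–Zubin, Cal–Zubin, Pablo–Vikram → e = 9.
Clustering(Arjun) = 9/15 = 3/5.

3/5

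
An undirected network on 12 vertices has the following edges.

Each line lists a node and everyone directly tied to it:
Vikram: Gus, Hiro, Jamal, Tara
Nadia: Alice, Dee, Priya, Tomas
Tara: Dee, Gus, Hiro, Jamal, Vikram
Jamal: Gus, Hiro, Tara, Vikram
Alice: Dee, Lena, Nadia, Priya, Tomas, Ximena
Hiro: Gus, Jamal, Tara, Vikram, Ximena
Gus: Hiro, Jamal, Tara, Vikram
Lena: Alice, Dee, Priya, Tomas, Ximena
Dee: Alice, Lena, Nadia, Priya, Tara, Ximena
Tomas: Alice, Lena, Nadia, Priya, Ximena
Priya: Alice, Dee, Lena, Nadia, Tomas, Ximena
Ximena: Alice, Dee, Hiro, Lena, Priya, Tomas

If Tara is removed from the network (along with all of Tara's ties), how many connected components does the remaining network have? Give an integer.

Tara's neighbors (Dee, Gus, Hiro, Jamal, and Vikram) remain reachable from one another through other ties, so the rest of the network stays in one piece.

1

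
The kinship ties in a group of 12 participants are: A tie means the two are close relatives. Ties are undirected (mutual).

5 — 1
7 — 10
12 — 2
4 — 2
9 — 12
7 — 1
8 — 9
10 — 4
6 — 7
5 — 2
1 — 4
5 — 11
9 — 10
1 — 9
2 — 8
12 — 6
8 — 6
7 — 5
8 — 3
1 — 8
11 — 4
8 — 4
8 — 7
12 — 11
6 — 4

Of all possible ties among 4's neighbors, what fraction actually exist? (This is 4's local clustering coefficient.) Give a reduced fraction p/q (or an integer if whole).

1/5

4's neighbors: 1, 2, 6, 8, 10, and 11 (k = 6).
Possible neighbor pairs: C(6,2) = 15. Edges among them: 1–8, 2–8, 6–8 → e = 3.
Clustering(4) = 3/15 = 1/5.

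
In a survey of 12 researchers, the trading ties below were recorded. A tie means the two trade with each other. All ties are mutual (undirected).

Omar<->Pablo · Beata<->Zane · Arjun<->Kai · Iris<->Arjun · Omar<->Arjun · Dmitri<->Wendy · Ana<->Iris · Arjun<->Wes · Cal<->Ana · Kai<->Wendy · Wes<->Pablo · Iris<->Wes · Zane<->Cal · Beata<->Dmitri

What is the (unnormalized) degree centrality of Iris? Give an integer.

3

Iris is directly tied to Ana, Arjun, and Wes. That is 3 neighbors, so the degree of Iris is 3.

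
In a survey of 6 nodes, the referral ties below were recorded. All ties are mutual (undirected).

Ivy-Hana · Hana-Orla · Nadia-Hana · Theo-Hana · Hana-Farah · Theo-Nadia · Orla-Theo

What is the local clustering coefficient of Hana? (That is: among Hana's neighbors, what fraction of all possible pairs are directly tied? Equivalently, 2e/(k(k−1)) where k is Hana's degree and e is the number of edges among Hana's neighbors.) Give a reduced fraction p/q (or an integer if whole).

Hana's neighbors: Farah, Ivy, Nadia, Orla, and Theo (k = 5).
Possible neighbor pairs: C(5,2) = 10. Edges among them: Nadia–Theo, Orla–Theo → e = 2.
Clustering(Hana) = 2/10 = 1/5.

1/5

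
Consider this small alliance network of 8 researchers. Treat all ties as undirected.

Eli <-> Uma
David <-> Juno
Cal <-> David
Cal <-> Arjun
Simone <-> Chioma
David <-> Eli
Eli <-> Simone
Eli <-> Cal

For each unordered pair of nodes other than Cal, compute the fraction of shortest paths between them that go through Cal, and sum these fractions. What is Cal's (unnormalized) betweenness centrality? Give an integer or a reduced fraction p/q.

Pairs whose geodesics pass through Cal — Chioma–Arjun: 1; Uma–Arjun: 1; Juno–Arjun: 1; Simone–Arjun: 1; Arjun–Eli: 1; Arjun–David: 1.
All other pairs contribute 0.
Summing the contributions gives betweenness(Cal) = 6.

6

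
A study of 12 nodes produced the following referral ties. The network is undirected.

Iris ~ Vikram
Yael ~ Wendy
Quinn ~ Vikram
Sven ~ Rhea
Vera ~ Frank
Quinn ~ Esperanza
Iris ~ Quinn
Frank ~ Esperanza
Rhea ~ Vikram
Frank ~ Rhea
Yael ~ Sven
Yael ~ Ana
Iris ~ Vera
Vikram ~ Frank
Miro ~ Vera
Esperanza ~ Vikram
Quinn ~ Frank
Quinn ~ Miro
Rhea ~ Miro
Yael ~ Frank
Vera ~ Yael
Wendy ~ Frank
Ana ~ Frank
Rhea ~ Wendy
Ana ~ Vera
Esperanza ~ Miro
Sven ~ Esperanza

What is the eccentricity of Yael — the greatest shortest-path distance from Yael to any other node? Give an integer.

2

Distances from Yael: Ana:1, Esperanza:2, Frank:1, Iris:2, Miro:2, Quinn:2, Rhea:2, Sven:1, Vera:1, Vikram:2, Wendy:1.
The largest is 2 (to Miro, Iris, Rhea, Esperanza, Quinn, and Vikram), so the eccentricity of Yael is 2.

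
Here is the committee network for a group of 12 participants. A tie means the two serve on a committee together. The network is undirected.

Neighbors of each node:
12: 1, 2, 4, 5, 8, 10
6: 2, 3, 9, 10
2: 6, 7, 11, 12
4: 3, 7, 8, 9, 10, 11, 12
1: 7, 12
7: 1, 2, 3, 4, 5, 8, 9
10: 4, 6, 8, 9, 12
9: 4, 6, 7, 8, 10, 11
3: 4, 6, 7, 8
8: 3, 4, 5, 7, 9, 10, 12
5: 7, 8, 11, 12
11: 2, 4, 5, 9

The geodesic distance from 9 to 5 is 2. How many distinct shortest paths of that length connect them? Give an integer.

The shortest distance is 2. The length-2 paths are: 9–11–5; 9–7–5; 9–8–5.
That gives 3 distinct shortest paths.

3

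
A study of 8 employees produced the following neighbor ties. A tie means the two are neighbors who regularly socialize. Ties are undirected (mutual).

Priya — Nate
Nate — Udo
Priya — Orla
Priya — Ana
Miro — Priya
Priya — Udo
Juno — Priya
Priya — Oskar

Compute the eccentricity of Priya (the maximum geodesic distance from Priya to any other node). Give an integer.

1

Distances from Priya: Ana:1, Juno:1, Miro:1, Nate:1, Orla:1, Oskar:1, Udo:1.
The largest is 1 (to Udo, Oskar, Juno, Ana, Miro, Nate, and Orla), so the eccentricity of Priya is 1.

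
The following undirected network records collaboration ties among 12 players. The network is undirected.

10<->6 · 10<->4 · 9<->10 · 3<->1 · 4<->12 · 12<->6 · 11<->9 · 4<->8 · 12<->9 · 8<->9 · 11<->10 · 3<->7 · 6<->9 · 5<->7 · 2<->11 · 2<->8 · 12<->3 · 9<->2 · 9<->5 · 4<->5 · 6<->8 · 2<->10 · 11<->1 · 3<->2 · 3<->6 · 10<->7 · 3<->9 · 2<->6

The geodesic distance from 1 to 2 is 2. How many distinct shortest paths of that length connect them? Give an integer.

2

The shortest distance is 2. The length-2 paths are: 1–3–2; 1–11–2.
That gives 2 distinct shortest paths.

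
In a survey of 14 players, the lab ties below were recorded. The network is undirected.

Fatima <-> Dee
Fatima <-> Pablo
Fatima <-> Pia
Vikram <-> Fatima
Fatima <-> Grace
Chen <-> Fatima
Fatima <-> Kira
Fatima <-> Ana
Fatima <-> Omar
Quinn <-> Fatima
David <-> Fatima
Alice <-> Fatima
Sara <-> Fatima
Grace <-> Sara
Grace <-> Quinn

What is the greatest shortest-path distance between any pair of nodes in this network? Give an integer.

Eccentricity of each node (its greatest distance to any other): Alice:2, Ana:2, Chen:2, David:2, Dee:2, Fatima:1, Grace:2, Kira:2, Omar:2, Pablo:2, Pia:2, Quinn:2, Sara:2, Vikram:2.
The maximum eccentricity is 2, realized for instance by the pair Pablo–Dee via Pablo – Fatima – Dee. So the diameter is 2.

2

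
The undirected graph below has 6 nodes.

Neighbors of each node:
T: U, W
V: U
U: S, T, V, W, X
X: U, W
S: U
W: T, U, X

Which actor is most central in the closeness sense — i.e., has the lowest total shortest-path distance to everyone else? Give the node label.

U

Farness (sum of distances to all others) for each node — S:9, T:8, U:5, V:9, W:7, X:8.
The smallest farness is 5, for U, so U has the highest closeness.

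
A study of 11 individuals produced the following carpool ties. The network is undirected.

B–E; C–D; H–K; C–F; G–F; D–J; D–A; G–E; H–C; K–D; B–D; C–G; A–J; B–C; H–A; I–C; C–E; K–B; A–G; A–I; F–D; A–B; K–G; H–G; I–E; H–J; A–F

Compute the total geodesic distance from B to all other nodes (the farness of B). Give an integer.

Distances from B: A:1, C:1, D:1, E:1, F:2, G:2, H:2, I:2, J:2, K:1.
Sum = 1 + 1 + 1 + 1 + 2 + 2 + 2 + 2 + 2 + 1 = 15.

15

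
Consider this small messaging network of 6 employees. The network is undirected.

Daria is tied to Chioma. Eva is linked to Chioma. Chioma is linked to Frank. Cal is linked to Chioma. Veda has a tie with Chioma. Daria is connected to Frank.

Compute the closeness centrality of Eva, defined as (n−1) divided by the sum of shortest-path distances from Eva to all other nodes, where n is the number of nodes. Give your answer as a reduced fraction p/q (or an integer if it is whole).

Distances from Eva: Cal:2, Chioma:1, Daria:2, Frank:2, Veda:2. Sum = 9.
n = 6, so closeness = 5/9.

5/9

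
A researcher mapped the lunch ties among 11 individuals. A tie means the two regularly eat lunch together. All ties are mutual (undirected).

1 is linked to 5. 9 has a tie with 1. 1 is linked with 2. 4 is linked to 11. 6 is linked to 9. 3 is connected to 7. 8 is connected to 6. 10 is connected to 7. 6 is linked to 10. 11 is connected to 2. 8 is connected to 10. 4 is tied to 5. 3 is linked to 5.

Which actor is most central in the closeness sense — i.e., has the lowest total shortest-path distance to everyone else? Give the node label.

1

Farness (sum of distances to all others) for each node — 1:20, 2:26, 3:23, 4:27, 5:21, 6:24, 7:25, 8:30, 9:22, 10:26, 11:30.
The smallest farness is 20, for 1, so 1 has the highest closeness.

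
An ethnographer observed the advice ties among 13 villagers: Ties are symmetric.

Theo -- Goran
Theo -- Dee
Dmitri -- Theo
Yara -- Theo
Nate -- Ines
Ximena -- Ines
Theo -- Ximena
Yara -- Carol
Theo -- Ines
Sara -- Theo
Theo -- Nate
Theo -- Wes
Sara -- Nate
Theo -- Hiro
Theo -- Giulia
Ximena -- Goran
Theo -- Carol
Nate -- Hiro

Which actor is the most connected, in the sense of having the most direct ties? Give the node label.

Theo

Degrees — Carol:2, Dee:1, Dmitri:1, Giulia:1, Goran:2, Hiro:2, Ines:3, Nate:4, Sara:2, Theo:12, Wes:1, Ximena:3, Yara:2.
The maximum is 12, attained only by Theo.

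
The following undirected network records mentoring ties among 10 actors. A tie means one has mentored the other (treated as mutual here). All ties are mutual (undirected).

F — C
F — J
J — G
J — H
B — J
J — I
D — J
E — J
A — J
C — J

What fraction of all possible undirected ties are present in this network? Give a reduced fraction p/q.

There are 10 edges and 10 nodes, so the maximum possible is C(10,2) = 45.
Density = 10/45 = 2/9.

2/9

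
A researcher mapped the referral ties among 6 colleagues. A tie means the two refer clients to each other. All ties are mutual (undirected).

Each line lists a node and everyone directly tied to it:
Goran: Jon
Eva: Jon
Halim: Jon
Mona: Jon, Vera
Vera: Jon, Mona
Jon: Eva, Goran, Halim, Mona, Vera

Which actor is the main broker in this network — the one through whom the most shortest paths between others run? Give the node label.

Unnormalized betweenness of each node: Eva:0, Goran:0, Halim:0, Jon:9, Mona:0, Vera:0.
Jon has the largest value, 9, making it the main broker — the node through which the most shortest paths run.

Jon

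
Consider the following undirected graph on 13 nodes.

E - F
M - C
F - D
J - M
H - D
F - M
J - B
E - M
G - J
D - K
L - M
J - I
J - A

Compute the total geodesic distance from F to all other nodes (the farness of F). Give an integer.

Distances from F: A:3, B:3, C:2, D:1, E:1, G:3, H:2, I:3, J:2, K:2, L:2, M:1.
Sum = 3 + 3 + 2 + 1 + 1 + 3 + 2 + 3 + 2 + 2 + 2 + 1 = 25.

25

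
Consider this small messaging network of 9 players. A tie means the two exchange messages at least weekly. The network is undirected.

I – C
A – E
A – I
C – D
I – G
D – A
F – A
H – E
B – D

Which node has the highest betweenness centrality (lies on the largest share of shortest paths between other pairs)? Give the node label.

Unnormalized betweenness of each node: A:19, B:0, C:2, D:9, E:7, F:0, G:0, H:0, I:9.
A has the largest value, 19, making it the main broker — the node through which the most shortest paths run.

A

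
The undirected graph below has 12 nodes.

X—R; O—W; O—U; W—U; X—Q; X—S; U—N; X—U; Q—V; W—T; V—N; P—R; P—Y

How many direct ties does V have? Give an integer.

V is directly tied to N and Q. That is 2 neighbors, so the degree of V is 2.

2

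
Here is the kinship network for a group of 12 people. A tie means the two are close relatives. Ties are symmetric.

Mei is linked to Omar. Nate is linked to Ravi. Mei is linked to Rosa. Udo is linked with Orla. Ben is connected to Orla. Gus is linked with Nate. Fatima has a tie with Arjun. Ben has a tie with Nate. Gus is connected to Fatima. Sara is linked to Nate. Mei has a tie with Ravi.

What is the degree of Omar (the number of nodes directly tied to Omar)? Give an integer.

Omar is directly tied to Mei. That is 1 neighbor, so the degree of Omar is 1.

1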